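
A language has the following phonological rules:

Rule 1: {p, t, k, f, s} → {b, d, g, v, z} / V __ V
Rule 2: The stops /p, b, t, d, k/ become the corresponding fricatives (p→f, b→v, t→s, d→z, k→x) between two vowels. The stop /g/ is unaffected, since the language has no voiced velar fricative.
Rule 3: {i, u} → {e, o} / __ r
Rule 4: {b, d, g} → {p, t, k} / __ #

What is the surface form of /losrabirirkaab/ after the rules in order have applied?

losravererkaap

Rule 1 (intervocalic voicing): no segment meets the environment; /losrabirirkaab/ is unchanged.
Rule 2 (intervocalic spirantization): /b/ is a stop between vowels /a/ and /i/, so it spirantizes to the fricative [v]. /losrabirirkaab/ → losravirirkaab.
Rule 3 (pre-rhotic lowering): /i/ is a high vowel immediately before /r/, so it lowers to [e]. /i/ is a high vowel immediately before /r/, so it lowers to [e]. /losravirirkaab/ → losravererkaab.
Rule 4 (final devoicing): /b/ is a voiced stop in word-final position, so it devoices to [p]. /losravererkaab/ → losravererkaap.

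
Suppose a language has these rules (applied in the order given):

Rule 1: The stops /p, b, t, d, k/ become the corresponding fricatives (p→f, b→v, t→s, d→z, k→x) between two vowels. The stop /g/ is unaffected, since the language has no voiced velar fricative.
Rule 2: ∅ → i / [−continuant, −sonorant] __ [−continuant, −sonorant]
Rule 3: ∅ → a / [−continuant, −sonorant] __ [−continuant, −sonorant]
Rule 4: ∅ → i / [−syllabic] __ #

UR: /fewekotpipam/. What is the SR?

fewexotipifami

Rule 1 (intervocalic spirantization): /k/ is a stop between vowels /e/ and /o/, so it spirantizes to the fricative [x]. /p/ is a stop between vowels /i/ and /a/, so it spirantizes to the fricative [f]. /fewekotpipam/ → fewexotpifam.
Rule 2 (stop-cluster i-epenthesis): /t/ and /p/ form a stop–stop cluster, so [i] is inserted between them. /fewexotpifam/ → fewexotipifam.
Rule 3 (stop-cluster a-epenthesis): no segment meets the environment; /fewexotipifam/ is unchanged.
Rule 4 (final i-epenthesis): the form ends in the consonant /m/, so [i] is inserted word-finally. /fewexotipifam/ → fewexotipifami.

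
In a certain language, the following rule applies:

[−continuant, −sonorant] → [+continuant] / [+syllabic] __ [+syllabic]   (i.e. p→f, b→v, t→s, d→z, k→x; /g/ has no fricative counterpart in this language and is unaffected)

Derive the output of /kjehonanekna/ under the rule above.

No segment of /kjehonanekna/ meets the structural description of the rule, so the form surfaces unchanged.

kjehonanekna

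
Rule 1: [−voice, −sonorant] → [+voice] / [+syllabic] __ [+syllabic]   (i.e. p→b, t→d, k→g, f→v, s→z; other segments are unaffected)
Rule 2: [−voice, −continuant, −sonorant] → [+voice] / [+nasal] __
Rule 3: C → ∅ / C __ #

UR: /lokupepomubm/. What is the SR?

logubebomub

Rule 1 (intervocalic voicing): /k/ is a voiceless obstruent between vowels /o/ and /u/, so it voices to [g]. /p/ is a voiceless obstruent between vowels /u/ and /e/, so it voices to [b]. /p/ is a voiceless obstruent between vowels /e/ and /o/, so it voices to [b]. /lokupepomubm/ → logubebomubm.
Rule 2 (post-nasal voicing): no segment meets the environment; /logubebomubm/ is unchanged.
Rule 3 (final cluster simplification): /m/ is the second consonant of a word-final cluster /bm/, so it deletes. /logubebomubm/ → logubebomub.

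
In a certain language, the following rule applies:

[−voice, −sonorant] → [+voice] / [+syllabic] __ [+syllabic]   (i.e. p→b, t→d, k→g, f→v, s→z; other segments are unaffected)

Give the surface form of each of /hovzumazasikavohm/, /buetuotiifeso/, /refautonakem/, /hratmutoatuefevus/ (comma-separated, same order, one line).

/hovzumazasikavohm/: /s/ is a voiceless obstruent between vowels /a/ and /i/, so it voices to [z]. /k/ is a voiceless obstruent between vowels /i/ and /a/, so it voices to [g]. → [hovzumazazigavohm].
/buetuotiifeso/: /t/ is a voiceless obstruent between vowels /e/ and /u/, so it voices to [d]. /t/ is a voiceless obstruent between vowels /o/ and /i/, so it voices to [d]. /f/ is a voiceless obstruent between vowels /i/ and /e/, so it voices to [v]. /s/ is a voiceless obstruent between vowels /e/ and /o/, so it voices to [z]. → [bueduodiivezo].
/refautonakem/: /f/ is a voiceless obstruent between vowels /e/ and /a/, so it voices to [v]. /t/ is a voiceless obstruent between vowels /u/ and /o/, so it voices to [d]. /k/ is a voiceless obstruent between vowels /a/ and /e/, so it voices to [g]. → [revaudonagem].
/hratmutoatuefevus/: /t/ is a voiceless obstruent between vowels /u/ and /o/, so it voices to [d]. /t/ is a voiceless obstruent between vowels /a/ and /u/, so it voices to [d]. /f/ is a voiceless obstruent between vowels /e/ and /e/, so it voices to [v]. → [hratmudoaduevevus].

hovzumazazigavohm, bueduodiivezo, revaudonagem, hratmudoaduevevus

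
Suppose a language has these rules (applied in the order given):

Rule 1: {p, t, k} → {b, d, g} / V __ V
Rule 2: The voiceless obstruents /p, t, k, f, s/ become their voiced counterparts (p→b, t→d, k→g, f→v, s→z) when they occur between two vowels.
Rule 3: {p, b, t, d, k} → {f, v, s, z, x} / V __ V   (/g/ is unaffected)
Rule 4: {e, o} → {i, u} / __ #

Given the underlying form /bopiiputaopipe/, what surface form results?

boviivuzaovivi

Rule 1 (intervocalic voicing): /p/ is a voiceless stop between vowels /o/ and /i/, so it voices to [b]. /p/ is a voiceless stop between vowels /i/ and /u/, so it voices to [b]. /t/ is a voiceless stop between vowels /u/ and /a/, so it voices to [d]. /p/ is a voiceless stop between vowels /o/ and /i/, so it voices to [b]. /p/ is a voiceless stop between vowels /i/ and /e/, so it voices to [b]. /bopiiputaopipe/ → bobiibudaobibe.
Rule 2 (intervocalic voicing): no segment meets the environment; /bobiibudaobibe/ is unchanged.
Rule 3 (intervocalic spirantization): /b/ is a stop between vowels /o/ and /i/, so it spirantizes to the fricative [v]. /b/ is a stop between vowels /i/ and /u/, so it spirantizes to the fricative [v]. /d/ is a stop between vowels /u/ and /a/, so it spirantizes to the fricative [z]. /b/ is a stop between vowels /o/ and /i/, so it spirantizes to the fricative [v]. /b/ is a stop between vowels /i/ and /e/, so it spirantizes to the fricative [v]. /bobiibudaobibe/ → boviivuzaovive.
Rule 4 (final vowel raising): /e/ is a mid vowel in word-final position, so it raises to [i]. /boviivuzaovive/ → boviivuzaovivi.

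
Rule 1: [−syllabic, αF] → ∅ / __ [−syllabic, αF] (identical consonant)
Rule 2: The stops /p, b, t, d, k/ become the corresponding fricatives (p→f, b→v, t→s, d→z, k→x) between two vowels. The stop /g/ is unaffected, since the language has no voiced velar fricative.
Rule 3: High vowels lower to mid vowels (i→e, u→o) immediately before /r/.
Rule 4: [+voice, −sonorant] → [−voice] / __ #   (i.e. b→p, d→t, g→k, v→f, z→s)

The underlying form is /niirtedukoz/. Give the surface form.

niertezuxos

Rule 1 (degemination): no segment meets the environment; /niirtedukoz/ is unchanged.
Rule 2 (intervocalic spirantization): /d/ is a stop between vowels /e/ and /u/, so it spirantizes to the fricative [z]. /k/ is a stop between vowels /u/ and /o/, so it spirantizes to the fricative [x]. /niirtedukoz/ → niirtezuxoz.
Rule 3 (pre-rhotic lowering): /i/ is a high vowel immediately before /r/, so it lowers to [e]. /niirtezuxoz/ → niertezuxoz.
Rule 4 (final devoicing): /z/ is a voiced obstruent in word-final position, so it devoices to [s]. /niertezuxoz/ → niertezuxos.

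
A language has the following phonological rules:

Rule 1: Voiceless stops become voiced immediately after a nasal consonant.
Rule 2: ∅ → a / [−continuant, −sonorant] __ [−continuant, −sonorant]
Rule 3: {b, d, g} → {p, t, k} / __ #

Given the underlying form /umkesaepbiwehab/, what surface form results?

umgesaepabiwehap

Rule 1 (post-nasal voicing): /k/ is a voiceless stop immediately after the nasal /m/, so it voices to [g]. /umkesaepbiwehab/ → umgesaepbiwehab.
Rule 2 (stop-cluster a-epenthesis): /p/ and /b/ form a stop–stop cluster, so [a] is inserted between them. /umgesaepbiwehab/ → umgesaepabiwehab.
Rule 3 (final devoicing): /b/ is a voiced stop in word-final position, so it devoices to [p]. /umgesaepabiwehab/ → umgesaepabiwehap.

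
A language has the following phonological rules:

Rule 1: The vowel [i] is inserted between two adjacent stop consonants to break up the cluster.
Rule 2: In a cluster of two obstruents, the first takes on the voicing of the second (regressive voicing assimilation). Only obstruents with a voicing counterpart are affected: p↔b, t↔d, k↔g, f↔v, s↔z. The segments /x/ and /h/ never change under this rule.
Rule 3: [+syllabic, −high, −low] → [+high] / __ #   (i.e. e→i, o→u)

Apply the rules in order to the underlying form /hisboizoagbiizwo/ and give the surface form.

Rule 1 (stop-cluster i-epenthesis): /g/ and /b/ form a stop–stop cluster, so [i] is inserted between them. /hisboizoagbiizwo/ → hisboizoagibiizwo.
Rule 2 (regressive voicing assimilation): /s/ precedes the voiced obstruent /b/, so it voices to [z] by assimilation. /hisboizoagibiizwo/ → hizboizoagibiizwo.
Rule 3 (final vowel raising): /o/ is a mid vowel in word-final position, so it raises to [u]. /hizboizoagibiizwo/ → hizboizoagibiizwu.

hizboizoagibiizwu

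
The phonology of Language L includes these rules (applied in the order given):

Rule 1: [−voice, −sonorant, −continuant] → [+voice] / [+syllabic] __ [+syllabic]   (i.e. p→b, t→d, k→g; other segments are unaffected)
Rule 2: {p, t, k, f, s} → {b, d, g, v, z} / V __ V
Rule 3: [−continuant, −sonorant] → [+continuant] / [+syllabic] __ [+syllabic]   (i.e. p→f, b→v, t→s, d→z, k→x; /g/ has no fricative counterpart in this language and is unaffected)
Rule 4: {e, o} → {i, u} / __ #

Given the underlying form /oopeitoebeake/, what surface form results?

Rule 1 (intervocalic voicing): /p/ is a voiceless stop between vowels /o/ and /e/, so it voices to [b]. /t/ is a voiceless stop between vowels /i/ and /o/, so it voices to [d]. /k/ is a voiceless stop between vowels /a/ and /e/, so it voices to [g]. /oopeitoebeake/ → oobeidoebeage.
Rule 2 (intervocalic voicing): no segment meets the environment; /oobeidoebeage/ is unchanged.
Rule 3 (intervocalic spirantization): /b/ is a stop between vowels /o/ and /e/, so it spirantizes to the fricative [v]. /d/ is a stop between vowels /i/ and /o/, so it spirantizes to the fricative [z]. /b/ is a stop between vowels /e/ and /e/, so it spirantizes to the fricative [v]. /oobeidoebeage/ → ooveizoeveage.
Rule 4 (final vowel raising): /e/ is a mid vowel in word-final position, so it raises to [i]. /ooveizoeveage/ → ooveizoeveagi.

ooveizoeveagi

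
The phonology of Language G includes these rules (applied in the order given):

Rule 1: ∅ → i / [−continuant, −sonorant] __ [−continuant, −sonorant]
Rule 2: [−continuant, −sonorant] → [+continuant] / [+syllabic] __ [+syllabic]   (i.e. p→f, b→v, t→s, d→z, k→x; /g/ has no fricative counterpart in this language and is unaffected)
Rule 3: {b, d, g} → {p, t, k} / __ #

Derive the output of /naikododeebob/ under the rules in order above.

naixozozeevop

Rule 1 (stop-cluster i-epenthesis): no segment meets the environment; /naikododeebob/ is unchanged.
Rule 2 (intervocalic spirantization): /k/ is a stop between vowels /i/ and /o/, so it spirantizes to the fricative [x]. /d/ is a stop between vowels /o/ and /o/, so it spirantizes to the fricative [z]. /d/ is a stop between vowels /o/ and /e/, so it spirantizes to the fricative [z]. /b/ is a stop between vowels /e/ and /o/, so it spirantizes to the fricative [v]. /naikododeebob/ → naixozozeevob.
Rule 3 (final devoicing): /b/ is a voiced stop in word-final position, so it devoices to [p]. /naixozozeevob/ → naixozozeevop.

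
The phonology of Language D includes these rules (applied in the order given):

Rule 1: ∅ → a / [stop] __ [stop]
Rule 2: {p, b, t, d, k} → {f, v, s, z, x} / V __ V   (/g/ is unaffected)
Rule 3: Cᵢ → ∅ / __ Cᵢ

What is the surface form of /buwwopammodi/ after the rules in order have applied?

Rule 1 (stop-cluster a-epenthesis): no segment meets the environment; /buwwopammodi/ is unchanged.
Rule 2 (intervocalic spirantization): /p/ is a stop between vowels /o/ and /a/, so it spirantizes to the fricative [f]. /d/ is a stop between vowels /o/ and /i/, so it spirantizes to the fricative [z]. /buwwopammodi/ → buwwofammozi.
Rule 3 (degemination): /ww/ is a geminate; the first /w/ deletes. /mm/ is a geminate; the first /m/ deletes. /buwwofammozi/ → buwofamozi.

buwofamozi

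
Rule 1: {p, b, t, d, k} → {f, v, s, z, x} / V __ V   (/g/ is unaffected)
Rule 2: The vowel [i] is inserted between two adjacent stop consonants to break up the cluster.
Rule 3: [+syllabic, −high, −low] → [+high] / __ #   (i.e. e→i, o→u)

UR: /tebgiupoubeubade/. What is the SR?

tebigiufouveuvazi

Rule 1 (intervocalic spirantization): /p/ is a stop between vowels /u/ and /o/, so it spirantizes to the fricative [f]. /b/ is a stop between vowels /u/ and /e/, so it spirantizes to the fricative [v]. /b/ is a stop between vowels /u/ and /a/, so it spirantizes to the fricative [v]. /d/ is a stop between vowels /a/ and /e/, so it spirantizes to the fricative [z]. /tebgiupoubeubade/ → tebgiufouveuvaze.
Rule 2 (stop-cluster i-epenthesis): /b/ and /g/ form a stop–stop cluster, so [i] is inserted between them. /tebgiufouveuvaze/ → tebigiufouveuvaze.
Rule 3 (final vowel raising): /e/ is a mid vowel in word-final position, so it raises to [i]. /tebigiufouveuvaze/ → tebigiufouveuvazi.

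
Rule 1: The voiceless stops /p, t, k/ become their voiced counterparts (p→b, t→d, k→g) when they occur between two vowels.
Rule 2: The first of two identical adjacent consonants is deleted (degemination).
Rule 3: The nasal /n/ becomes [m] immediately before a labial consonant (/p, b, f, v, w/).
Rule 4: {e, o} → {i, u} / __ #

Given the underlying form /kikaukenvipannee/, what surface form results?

Rule 1 (intervocalic voicing): /k/ is a voiceless stop between vowels /i/ and /a/, so it voices to [g]. /k/ is a voiceless stop between vowels /u/ and /e/, so it voices to [g]. /p/ is a voiceless stop between vowels /i/ and /a/, so it voices to [b]. /kikaukenvipannee/ → kigaugenvibannee.
Rule 2 (degemination): /nn/ is a geminate; the first /n/ deletes. /kigaugenvibannee/ → kigaugenvibanee.
Rule 3 (nasal place assimilation): /n/ precedes the labial consonant /v/, so it assimilates in place to [m]. /kigaugenvibanee/ → kigaugemvibanee.
Rule 4 (final vowel raising): /e/ is a mid vowel in word-final position, so it raises to [i]. /kigaugemvibanee/ → kigaugemvibanei.

kigaugemvibanei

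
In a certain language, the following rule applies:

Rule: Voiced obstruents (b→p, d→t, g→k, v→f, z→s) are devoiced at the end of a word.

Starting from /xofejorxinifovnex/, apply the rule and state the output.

xofejorxinifovnex

No segment of /xofejorxinifovnex/ meets the structural description of the rule, so the form surfaces unchanged.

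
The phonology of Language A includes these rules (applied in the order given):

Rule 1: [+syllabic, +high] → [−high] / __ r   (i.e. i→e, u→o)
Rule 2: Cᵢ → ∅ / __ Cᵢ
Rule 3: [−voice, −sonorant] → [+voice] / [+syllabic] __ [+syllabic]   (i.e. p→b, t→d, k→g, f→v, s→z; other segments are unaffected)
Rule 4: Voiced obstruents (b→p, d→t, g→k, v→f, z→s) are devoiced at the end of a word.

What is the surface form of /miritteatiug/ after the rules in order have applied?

merideadiuk

Rule 1 (pre-rhotic lowering): /i/ is a high vowel immediately before /r/, so it lowers to [e]. /miritteatiug/ → meritteatiug.
Rule 2 (degemination): /tt/ is a geminate; the first /t/ deletes. /meritteatiug/ → meriteatiug.
Rule 3 (intervocalic voicing): /t/ is a voiceless obstruent between vowels /i/ and /e/, so it voices to [d]. /t/ is a voiceless obstruent between vowels /a/ and /i/, so it voices to [d]. /meriteatiug/ → merideadiug.
Rule 4 (final devoicing): /g/ is a voiced obstruent in word-final position, so it devoices to [k]. /merideadiug/ → merideadiuk.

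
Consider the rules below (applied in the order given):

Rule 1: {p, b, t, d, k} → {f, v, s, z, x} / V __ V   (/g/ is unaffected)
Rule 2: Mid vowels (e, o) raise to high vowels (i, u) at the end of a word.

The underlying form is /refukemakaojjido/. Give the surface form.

Rule 1 (intervocalic spirantization): /k/ is a stop between vowels /u/ and /e/, so it spirantizes to the fricative [x]. /k/ is a stop between vowels /a/ and /a/, so it spirantizes to the fricative [x]. /d/ is a stop between vowels /i/ and /o/, so it spirantizes to the fricative [z]. /refukemakaojjido/ → refuxemaxaojjizo.
Rule 2 (final vowel raising): /o/ is a mid vowel in word-final position, so it raises to [u]. /refuxemaxaojjizo/ → refuxemaxaojjizu.

refuxemaxaojjizu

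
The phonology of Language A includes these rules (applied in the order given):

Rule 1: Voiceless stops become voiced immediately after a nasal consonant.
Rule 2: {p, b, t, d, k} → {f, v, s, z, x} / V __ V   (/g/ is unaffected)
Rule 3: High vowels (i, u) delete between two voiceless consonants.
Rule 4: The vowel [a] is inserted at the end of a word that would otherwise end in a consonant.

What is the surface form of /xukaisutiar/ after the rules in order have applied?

xxaissiara

Rule 1 (post-nasal voicing): no segment meets the environment; /xukaisutiar/ is unchanged.
Rule 2 (intervocalic spirantization): /k/ is a stop between vowels /u/ and /a/, so it spirantizes to the fricative [x]. /t/ is a stop between vowels /u/ and /i/, so it spirantizes to the fricative [s]. /xukaisutiar/ → xuxaisusiar.
Rule 3 (high vowel syncope): /u/ is a high vowel flanked by voiceless consonants /x/ and /x/, so it deletes. /u/ is a high vowel flanked by voiceless consonants /s/ and /s/, so it deletes. /xuxaisusiar/ → xxaissiar.
Rule 4 (final a-epenthesis): the form ends in the consonant /r/, so [a] is inserted word-finally. /xxaissiar/ → xxaissiara.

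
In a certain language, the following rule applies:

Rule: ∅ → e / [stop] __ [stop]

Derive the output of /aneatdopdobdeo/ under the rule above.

aneatedopedobedeo

/t/ and /d/ form a stop–stop cluster, so [e] is inserted between them.
/p/ and /d/ form a stop–stop cluster, so [e] is inserted between them.
/b/ and /d/ form a stop–stop cluster, so [e] is inserted between them.
Surface form: [aneatedopedobedeo].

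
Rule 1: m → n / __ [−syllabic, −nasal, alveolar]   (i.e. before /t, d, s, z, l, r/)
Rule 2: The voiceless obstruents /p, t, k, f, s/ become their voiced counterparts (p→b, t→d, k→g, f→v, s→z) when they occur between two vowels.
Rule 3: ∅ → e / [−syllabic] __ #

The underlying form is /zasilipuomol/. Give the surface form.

zazilibuomole

Rule 1 (nasal place assimilation): no segment meets the environment; /zasilipuomol/ is unchanged.
Rule 2 (intervocalic voicing): /s/ is a voiceless obstruent between vowels /a/ and /i/, so it voices to [z]. /p/ is a voiceless obstruent between vowels /i/ and /u/, so it voices to [b]. /zasilipuomol/ → zazilibuomol.
Rule 3 (final e-epenthesis): the form ends in the consonant /l/, so [e] is inserted word-finally. /zazilibuomol/ → zazilibuomole.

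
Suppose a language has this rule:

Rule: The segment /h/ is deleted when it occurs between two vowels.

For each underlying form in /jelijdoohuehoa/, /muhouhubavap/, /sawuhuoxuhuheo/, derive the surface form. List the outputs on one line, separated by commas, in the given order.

/jelijdoohuehoa/: /h/ occurs between vowels /o/ and /u/, so it deletes. /h/ occurs between vowels /e/ and /o/, so it deletes. → [jelijdooueoa].
/muhouhubavap/: /h/ occurs between vowels /u/ and /o/, so it deletes. /h/ occurs between vowels /u/ and /u/, so it deletes. → [muouubavap].
/sawuhuoxuhuheo/: /h/ occurs between vowels /u/ and /u/, so it deletes. /h/ occurs between vowels /u/ and /u/, so it deletes. /h/ occurs between vowels /u/ and /e/, so it deletes. → [sawuuoxuueo].

jelijdooueoa, muouubavap, sawuuoxuueo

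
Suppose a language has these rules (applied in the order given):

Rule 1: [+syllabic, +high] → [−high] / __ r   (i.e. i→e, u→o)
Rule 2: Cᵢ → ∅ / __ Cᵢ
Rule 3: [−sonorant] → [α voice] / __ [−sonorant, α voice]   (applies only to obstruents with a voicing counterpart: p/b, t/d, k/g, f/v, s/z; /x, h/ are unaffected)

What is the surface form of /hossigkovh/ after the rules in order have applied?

hosikkofh

Rule 1 (pre-rhotic lowering): no segment meets the environment; /hossigkovh/ is unchanged.
Rule 2 (degemination): /ss/ is a geminate; the first /s/ deletes. /hossigkovh/ → hosigkovh.
Rule 3 (regressive voicing assimilation): /g/ precedes the voiceless obstruent /k/, so it devoices to [k] by assimilation. /v/ precedes the voiceless obstruent /h/, so it devoices to [f] by assimilation. /hosigkovh/ → hosikkofh.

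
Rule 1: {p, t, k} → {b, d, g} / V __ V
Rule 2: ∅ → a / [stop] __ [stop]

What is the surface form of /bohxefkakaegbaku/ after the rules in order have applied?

Rule 1 (intervocalic voicing): /k/ is a voiceless stop between vowels /a/ and /a/, so it voices to [g]. /k/ is a voiceless stop between vowels /a/ and /u/, so it voices to [g]. /bohxefkakaegbaku/ → bohxefkagaegbagu.
Rule 2 (stop-cluster a-epenthesis): /g/ and /b/ form a stop–stop cluster, so [a] is inserted between them. /bohxefkagaegbagu/ → bohxefkagaegabagu.

bohxefkagaegabagu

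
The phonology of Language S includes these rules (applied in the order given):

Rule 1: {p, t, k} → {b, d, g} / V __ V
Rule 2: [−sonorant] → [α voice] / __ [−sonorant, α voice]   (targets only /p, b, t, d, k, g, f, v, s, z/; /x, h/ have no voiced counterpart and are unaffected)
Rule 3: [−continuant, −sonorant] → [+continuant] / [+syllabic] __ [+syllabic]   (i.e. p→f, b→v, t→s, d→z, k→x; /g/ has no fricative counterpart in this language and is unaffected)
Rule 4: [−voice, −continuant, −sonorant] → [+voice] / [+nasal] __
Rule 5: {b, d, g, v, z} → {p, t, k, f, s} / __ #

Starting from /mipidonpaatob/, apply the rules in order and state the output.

Rule 1 (intervocalic voicing): /p/ is a voiceless stop between vowels /i/ and /i/, so it voices to [b]. /t/ is a voiceless stop between vowels /a/ and /o/, so it voices to [d]. /mipidonpaatob/ → mibidonpaadob.
Rule 2 (regressive voicing assimilation): no segment meets the environment; /mibidonpaadob/ is unchanged.
Rule 3 (intervocalic spirantization): /b/ is a stop between vowels /i/ and /i/, so it spirantizes to the fricative [v]. /d/ is a stop between vowels /i/ and /o/, so it spirantizes to the fricative [z]. /d/ is a stop between vowels /a/ and /o/, so it spirantizes to the fricative [z]. /mibidonpaadob/ → mivizonpaazob.
Rule 4 (post-nasal voicing): /p/ is a voiceless stop immediately after the nasal /n/, so it voices to [b]. /mivizonpaazob/ → mivizonbaazob.
Rule 5 (final devoicing): /b/ is a voiced obstruent in word-final position, so it devoices to [p]. /mivizonbaazob/ → mivizonbaazop.

mivizonbaazop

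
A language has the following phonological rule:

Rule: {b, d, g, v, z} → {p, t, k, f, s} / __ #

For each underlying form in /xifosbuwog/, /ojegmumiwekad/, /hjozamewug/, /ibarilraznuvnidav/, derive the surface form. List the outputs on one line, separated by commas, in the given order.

xifosbuwok, ojegmumiwekat, hjozamewuk, ibarilraznuvnidaf

/xifosbuwog/: /g/ is a voiced obstruent in word-final position, so it devoices to [k]. → [xifosbuwok].
/ojegmumiwekad/: /d/ is a voiced obstruent in word-final position, so it devoices to [t]. → [ojegmumiwekat].
/hjozamewug/: /g/ is a voiced obstruent in word-final position, so it devoices to [k]. → [hjozamewuk].
/ibarilraznuvnidav/: /v/ is a voiced obstruent in word-final position, so it devoices to [f]. → [ibarilraznuvnidaf].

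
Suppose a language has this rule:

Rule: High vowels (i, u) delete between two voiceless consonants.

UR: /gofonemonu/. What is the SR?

gofonemonu

No segment of /gofonemonu/ meets the structural description of the rule, so the form surfaces unchanged.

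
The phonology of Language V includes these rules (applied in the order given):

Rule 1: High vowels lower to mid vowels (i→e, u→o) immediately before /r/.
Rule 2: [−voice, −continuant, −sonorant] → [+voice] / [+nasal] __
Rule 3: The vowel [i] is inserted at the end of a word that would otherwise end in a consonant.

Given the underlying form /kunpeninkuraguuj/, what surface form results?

Rule 1 (pre-rhotic lowering): /u/ is a high vowel immediately before /r/, so it lowers to [o]. /kunpeninkuraguuj/ → kunpeninkoraguuj.
Rule 2 (post-nasal voicing): /p/ is a voiceless stop immediately after the nasal /n/, so it voices to [b]. /k/ is a voiceless stop immediately after the nasal /n/, so it voices to [g]. /kunpeninkoraguuj/ → kunbeningoraguuj.
Rule 3 (final i-epenthesis): the form ends in the consonant /j/, so [i] is inserted word-finally. /kunbeningoraguuj/ → kunbeningoraguuji.

kunbeningoraguuji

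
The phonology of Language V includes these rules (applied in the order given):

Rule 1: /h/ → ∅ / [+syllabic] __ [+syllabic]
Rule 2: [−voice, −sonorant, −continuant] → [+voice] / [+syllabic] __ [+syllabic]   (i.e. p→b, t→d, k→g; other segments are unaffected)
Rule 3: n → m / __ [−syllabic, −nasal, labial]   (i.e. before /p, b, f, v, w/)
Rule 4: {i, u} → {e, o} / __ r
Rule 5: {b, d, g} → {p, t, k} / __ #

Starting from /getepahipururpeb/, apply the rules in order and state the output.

Rule 1 (intervocalic h-deletion): /h/ occurs between vowels /a/ and /i/, so it deletes. /getepahipururpeb/ → getepaipururpeb.
Rule 2 (intervocalic voicing): /t/ is a voiceless stop between vowels /e/ and /e/, so it voices to [d]. /p/ is a voiceless stop between vowels /e/ and /a/, so it voices to [b]. /p/ is a voiceless stop between vowels /i/ and /u/, so it voices to [b]. /getepaipururpeb/ → gedebaibururpeb.
Rule 3 (nasal place assimilation): no segment meets the environment; /gedebaibururpeb/ is unchanged.
Rule 4 (pre-rhotic lowering): /u/ is a high vowel immediately before /r/, so it lowers to [o]. /u/ is a high vowel immediately before /r/, so it lowers to [o]. /gedebaibururpeb/ → gedebaibororpeb.
Rule 5 (final devoicing): /b/ is a voiced stop in word-final position, so it devoices to [p]. /gedebaibororpeb/ → gedebaibororpep.

gedebaibororpep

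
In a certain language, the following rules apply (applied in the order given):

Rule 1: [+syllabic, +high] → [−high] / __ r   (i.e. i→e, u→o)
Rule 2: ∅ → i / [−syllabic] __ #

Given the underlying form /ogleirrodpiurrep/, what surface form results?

Rule 1 (pre-rhotic lowering): /i/ is a high vowel immediately before /r/, so it lowers to [e]. /u/ is a high vowel immediately before /r/, so it lowers to [o]. /ogleirrodpiurrep/ → ogleerrodpiorrep.
Rule 2 (final i-epenthesis): the form ends in the consonant /p/, so [i] is inserted word-finally. /ogleerrodpiorrep/ → ogleerrodpiorrepi.

ogleerrodpiorrepi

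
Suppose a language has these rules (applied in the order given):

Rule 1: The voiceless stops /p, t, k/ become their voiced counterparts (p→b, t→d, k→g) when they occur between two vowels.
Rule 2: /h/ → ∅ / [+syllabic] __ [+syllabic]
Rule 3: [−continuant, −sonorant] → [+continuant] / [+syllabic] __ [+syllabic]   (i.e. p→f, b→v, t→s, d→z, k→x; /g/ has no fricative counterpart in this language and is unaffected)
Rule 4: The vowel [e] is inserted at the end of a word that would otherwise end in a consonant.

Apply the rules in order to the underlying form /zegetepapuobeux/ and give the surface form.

Rule 1 (intervocalic voicing): /t/ is a voiceless stop between vowels /e/ and /e/, so it voices to [d]. /p/ is a voiceless stop between vowels /e/ and /a/, so it voices to [b]. /p/ is a voiceless stop between vowels /a/ and /u/, so it voices to [b]. /zegetepapuobeux/ → zegedebabuobeux.
Rule 2 (intervocalic h-deletion): no segment meets the environment; /zegedebabuobeux/ is unchanged.
Rule 3 (intervocalic spirantization): /d/ is a stop between vowels /e/ and /e/, so it spirantizes to the fricative [z]. /b/ is a stop between vowels /e/ and /a/, so it spirantizes to the fricative [v]. /b/ is a stop between vowels /a/ and /u/, so it spirantizes to the fricative [v]. /b/ is a stop between vowels /o/ and /e/, so it spirantizes to the fricative [v]. /zegedebabuobeux/ → zegezevavuoveux.
Rule 4 (final e-epenthesis): the form ends in the consonant /x/, so [e] is inserted word-finally. /zegezevavuoveux/ → zegezevavuoveuxe.

zegezevavuoveuxe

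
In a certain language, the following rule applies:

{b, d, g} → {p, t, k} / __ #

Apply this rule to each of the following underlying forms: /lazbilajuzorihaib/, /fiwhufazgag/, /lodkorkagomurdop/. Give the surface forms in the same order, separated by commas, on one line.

lazbilajuzorihaip, fiwhufazgak, lodkorkagomurdop

/lazbilajuzorihaib/: /b/ is a voiced stop in word-final position, so it devoices to [p]. → [lazbilajuzorihaip].
/fiwhufazgag/: /g/ is a voiced stop in word-final position, so it devoices to [k]. → [fiwhufazgak].
/lodkorkagomurdop/: the rule's environment is not met; surfaces unchanged as [lodkorkagomurdop].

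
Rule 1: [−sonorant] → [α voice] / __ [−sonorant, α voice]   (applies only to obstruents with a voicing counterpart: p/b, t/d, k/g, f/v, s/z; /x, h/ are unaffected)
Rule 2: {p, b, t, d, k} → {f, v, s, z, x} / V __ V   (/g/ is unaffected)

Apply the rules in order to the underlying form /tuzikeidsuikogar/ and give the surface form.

tuzixeitsuixogar

Rule 1 (regressive voicing assimilation): /d/ precedes the voiceless obstruent /s/, so it devoices to [t] by assimilation. /tuzikeidsuikogar/ → tuzikeitsuikogar.
Rule 2 (intervocalic spirantization): /k/ is a stop between vowels /i/ and /e/, so it spirantizes to the fricative [x]. /k/ is a stop between vowels /i/ and /o/, so it spirantizes to the fricative [x]. /tuzikeitsuikogar/ → tuzixeitsuixogar.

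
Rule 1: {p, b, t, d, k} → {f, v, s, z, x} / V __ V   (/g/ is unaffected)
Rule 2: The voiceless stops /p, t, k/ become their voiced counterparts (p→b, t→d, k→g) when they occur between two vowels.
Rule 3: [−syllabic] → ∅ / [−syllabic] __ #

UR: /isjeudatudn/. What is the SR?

isjeuzasud

Rule 1 (intervocalic spirantization): /d/ is a stop between vowels /u/ and /a/, so it spirantizes to the fricative [z]. /t/ is a stop between vowels /a/ and /u/, so it spirantizes to the fricative [s]. /isjeudatudn/ → isjeuzasudn.
Rule 2 (intervocalic voicing): no segment meets the environment; /isjeuzasudn/ is unchanged.
Rule 3 (final cluster simplification): /n/ is the second consonant of a word-final cluster /dn/, so it deletes. /isjeuzasudn/ → isjeuzasud.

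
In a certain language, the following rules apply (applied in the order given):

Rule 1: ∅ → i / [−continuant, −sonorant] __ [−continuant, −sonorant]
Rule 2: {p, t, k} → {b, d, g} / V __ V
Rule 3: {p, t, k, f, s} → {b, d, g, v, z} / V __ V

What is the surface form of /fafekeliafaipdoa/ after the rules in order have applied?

Rule 1 (stop-cluster i-epenthesis): /p/ and /d/ form a stop–stop cluster, so [i] is inserted between them. /fafekeliafaipdoa/ → fafekeliafaipidoa.
Rule 2 (intervocalic voicing): /k/ is a voiceless stop between vowels /e/ and /e/, so it voices to [g]. /p/ is a voiceless stop between vowels /i/ and /i/, so it voices to [b]. /fafekeliafaipidoa/ → fafegeliafaibidoa.
Rule 3 (intervocalic voicing): /f/ is a voiceless obstruent between vowels /a/ and /e/, so it voices to [v]. /f/ is a voiceless obstruent between vowels /a/ and /a/, so it voices to [v]. /fafegeliafaibidoa/ → favegeliavaibidoa.

favegeliavaibidoa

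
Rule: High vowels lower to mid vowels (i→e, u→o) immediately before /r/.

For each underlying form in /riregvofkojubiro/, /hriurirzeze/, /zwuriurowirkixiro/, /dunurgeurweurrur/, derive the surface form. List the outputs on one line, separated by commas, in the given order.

/riregvofkojubiro/: /i/ is a high vowel immediately before /r/, so it lowers to [e]. /i/ is a high vowel immediately before /r/, so it lowers to [e]. → [reregvofkojubero].
/hriurirzeze/: /u/ is a high vowel immediately before /r/, so it lowers to [o]. /i/ is a high vowel immediately before /r/, so it lowers to [e]. → [hriorerzeze].
/zwuriurowirkixiro/: /u/ is a high vowel immediately before /r/, so it lowers to [o]. /u/ is a high vowel immediately before /r/, so it lowers to [o]. /i/ is a high vowel immediately before /r/, so it lowers to [e]. /i/ is a high vowel immediately before /r/, so it lowers to [e]. → [zworiorowerkixero].
/dunurgeurweurrur/: /u/ is a high vowel immediately before /r/, so it lowers to [o]. /u/ is a high vowel immediately before /r/, so it lowers to [o]. /u/ is a high vowel immediately before /r/, so it lowers to [o]. /u/ is a high vowel immediately before /r/, so it lowers to [o]. → [dunorgeorweorror].

reregvofkojubero, hriorerzeze, zworiorowerkixero, dunorgeorweorror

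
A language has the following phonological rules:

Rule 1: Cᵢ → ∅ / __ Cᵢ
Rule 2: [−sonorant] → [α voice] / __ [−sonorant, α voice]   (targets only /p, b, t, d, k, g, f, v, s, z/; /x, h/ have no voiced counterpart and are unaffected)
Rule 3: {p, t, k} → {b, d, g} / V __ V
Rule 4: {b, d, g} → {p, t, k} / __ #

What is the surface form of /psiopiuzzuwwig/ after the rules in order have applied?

psiobiuzuwik

Rule 1 (degemination): /zz/ is a geminate; the first /z/ deletes. /ww/ is a geminate; the first /w/ deletes. /psiopiuzzuwwig/ → psiopiuzuwig.
Rule 2 (regressive voicing assimilation): no segment meets the environment; /psiopiuzuwig/ is unchanged.
Rule 3 (intervocalic voicing): /p/ is a voiceless stop between vowels /o/ and /i/, so it voices to [b]. /psiopiuzuwig/ → psiobiuzuwig.
Rule 4 (final devoicing): /g/ is a voiced stop in word-final position, so it devoices to [k]. /psiobiuzuwig/ → psiobiuzuwik.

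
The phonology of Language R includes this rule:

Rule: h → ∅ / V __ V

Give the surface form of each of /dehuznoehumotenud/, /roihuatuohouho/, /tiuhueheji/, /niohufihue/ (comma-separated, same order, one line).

deuznoeumotenud, roiuatuoouo, tiuueeji, nioufiue

/dehuznoehumotenud/: /h/ occurs between vowels /e/ and /u/, so it deletes. /h/ occurs between vowels /e/ and /u/, so it deletes. → [deuznoeumotenud].
/roihuatuohouho/: /h/ occurs between vowels /i/ and /u/, so it deletes. /h/ occurs between vowels /o/ and /o/, so it deletes. /h/ occurs between vowels /u/ and /o/, so it deletes. → [roiuatuoouo].
/tiuhueheji/: /h/ occurs between vowels /u/ and /u/, so it deletes. /h/ occurs between vowels /e/ and /e/, so it deletes. → [tiuueeji].
/niohufihue/: /h/ occurs between vowels /o/ and /u/, so it deletes. /h/ occurs between vowels /i/ and /u/, so it deletes. → [nioufiue].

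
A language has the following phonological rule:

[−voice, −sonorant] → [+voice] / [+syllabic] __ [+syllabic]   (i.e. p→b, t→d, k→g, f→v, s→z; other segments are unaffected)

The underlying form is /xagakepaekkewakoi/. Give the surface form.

xagagebaekkewagoi

Scanning /xagakepaekkewakoi/: /k/ is a voiceless obstruent between vowels /a/ and /e/, so it voices to [g]; /p/ is a voiceless obstruent between vowels /e/ and /a/, so it voices to [b]; /k/ at position 10 is not in the conditioning environment; /k/ at position 11 is not in the conditioning environment; /k/ is a voiceless obstruent between vowels /a/ and /o/, so it voices to [g].
Result: [xagagebaekkewagoi].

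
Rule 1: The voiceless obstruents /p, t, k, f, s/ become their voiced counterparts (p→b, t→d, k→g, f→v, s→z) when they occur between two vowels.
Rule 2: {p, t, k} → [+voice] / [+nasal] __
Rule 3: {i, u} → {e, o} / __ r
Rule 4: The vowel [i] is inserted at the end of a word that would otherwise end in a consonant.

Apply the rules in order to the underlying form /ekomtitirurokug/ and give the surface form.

Rule 1 (intervocalic voicing): /k/ is a voiceless obstruent between vowels /e/ and /o/, so it voices to [g]. /t/ is a voiceless obstruent between vowels /i/ and /i/, so it voices to [d]. /k/ is a voiceless obstruent between vowels /o/ and /u/, so it voices to [g]. /ekomtitirurokug/ → egomtidirurogug.
Rule 2 (post-nasal voicing): /t/ is a voiceless stop immediately after the nasal /m/, so it voices to [d]. /egomtidirurogug/ → egomdidirurogug.
Rule 3 (pre-rhotic lowering): /i/ is a high vowel immediately before /r/, so it lowers to [e]. /u/ is a high vowel immediately before /r/, so it lowers to [o]. /egomdidirurogug/ → egomdiderorogug.
Rule 4 (final i-epenthesis): the form ends in the consonant /g/, so [i] is inserted word-finally. /egomdiderorogug/ → egomdiderorogugi.

egomdiderorogugi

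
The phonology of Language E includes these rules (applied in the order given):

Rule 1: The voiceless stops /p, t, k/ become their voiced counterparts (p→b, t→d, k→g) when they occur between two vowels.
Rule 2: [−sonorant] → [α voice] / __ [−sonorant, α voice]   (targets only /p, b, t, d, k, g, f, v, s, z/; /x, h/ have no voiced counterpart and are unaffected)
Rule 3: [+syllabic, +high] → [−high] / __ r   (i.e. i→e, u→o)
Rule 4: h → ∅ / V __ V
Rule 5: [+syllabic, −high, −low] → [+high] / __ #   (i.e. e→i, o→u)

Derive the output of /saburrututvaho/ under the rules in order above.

Rule 1 (intervocalic voicing): /t/ is a voiceless stop between vowels /u/ and /u/, so it voices to [d]. /saburrututvaho/ → saburrudutvaho.
Rule 2 (regressive voicing assimilation): /t/ precedes the voiced obstruent /v/, so it voices to [d] by assimilation. /saburrudutvaho/ → saburrududvaho.
Rule 3 (pre-rhotic lowering): /u/ is a high vowel immediately before /r/, so it lowers to [o]. /saburrududvaho/ → saborrududvaho.
Rule 4 (intervocalic h-deletion): /h/ occurs between vowels /a/ and /o/, so it deletes. /saborrududvaho/ → saborrududvao.
Rule 5 (final vowel raising): /o/ is a mid vowel in word-final position, so it raises to [u]. /saborrududvao/ → saborrududvau.

saborrududvau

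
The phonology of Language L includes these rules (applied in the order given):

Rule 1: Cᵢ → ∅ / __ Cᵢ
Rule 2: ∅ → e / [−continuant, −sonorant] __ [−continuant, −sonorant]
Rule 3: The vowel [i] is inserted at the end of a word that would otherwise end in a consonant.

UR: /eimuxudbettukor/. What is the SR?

Rule 1 (degemination): /tt/ is a geminate; the first /t/ deletes. /eimuxudbettukor/ → eimuxudbetukor.
Rule 2 (stop-cluster e-epenthesis): /d/ and /b/ form a stop–stop cluster, so [e] is inserted between them. /eimuxudbetukor/ → eimuxudebetukor.
Rule 3 (final i-epenthesis): the form ends in the consonant /r/, so [i] is inserted word-finally. /eimuxudebetukor/ → eimuxudebetukori.

eimuxudebetukori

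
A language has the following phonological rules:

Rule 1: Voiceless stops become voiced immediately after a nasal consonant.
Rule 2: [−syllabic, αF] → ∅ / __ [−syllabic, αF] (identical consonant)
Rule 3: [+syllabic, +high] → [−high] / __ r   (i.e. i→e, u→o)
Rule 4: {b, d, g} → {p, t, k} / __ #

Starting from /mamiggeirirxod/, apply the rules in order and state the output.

Rule 1 (post-nasal voicing): no segment meets the environment; /mamiggeirirxod/ is unchanged.
Rule 2 (degemination): /gg/ is a geminate; the first /g/ deletes. /mamiggeirirxod/ → mamigeirirxod.
Rule 3 (pre-rhotic lowering): /i/ is a high vowel immediately before /r/, so it lowers to [e]. /i/ is a high vowel immediately before /r/, so it lowers to [e]. /mamigeirirxod/ → mamigeererxod.
Rule 4 (final devoicing): /d/ is a voiced stop in word-final position, so it devoices to [t]. /mamigeererxod/ → mamigeererxot.

mamigeererxot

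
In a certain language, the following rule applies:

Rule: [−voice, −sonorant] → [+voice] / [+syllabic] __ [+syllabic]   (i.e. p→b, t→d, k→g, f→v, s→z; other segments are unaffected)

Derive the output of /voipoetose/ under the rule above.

voiboedoze

/p/ is a voiceless obstruent between vowels /i/ and /o/, so it voices to [b].
/t/ is a voiceless obstruent between vowels /e/ and /o/, so it voices to [d].
/s/ is a voiceless obstruent between vowels /o/ and /e/, so it voices to [z].
Surface form: [voiboedoze].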